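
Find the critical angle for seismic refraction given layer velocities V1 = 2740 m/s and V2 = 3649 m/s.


V1/V2 = 2740/3649 = 0.750891
theta_c = arcsin(0.750891) = 48.6676 degrees

48.6676


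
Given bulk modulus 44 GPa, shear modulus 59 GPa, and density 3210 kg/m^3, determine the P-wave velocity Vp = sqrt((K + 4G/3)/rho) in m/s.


First compute the effective modulus:
K + 4G/3 = 44e9 + 4*59e9/3 = 122666666666.67 Pa
Then divide by density:
122666666666.67 / 3210 = 38213914.8494 Pa/(kg/m^3)
Take the square root:
Vp = sqrt(38213914.8494) = 6181.74 m/s

6181.74


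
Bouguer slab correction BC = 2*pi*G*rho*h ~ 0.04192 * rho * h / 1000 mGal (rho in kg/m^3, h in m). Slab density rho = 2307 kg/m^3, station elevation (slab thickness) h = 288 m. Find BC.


BC = 0.04192 * rho * h / 1000
= 0.04192 * 2307 * 288 / 1000
= 27.8523 mGal

27.8523


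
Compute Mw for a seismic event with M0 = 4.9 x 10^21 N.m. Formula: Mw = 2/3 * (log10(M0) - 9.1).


log10(M0) = log10(4.9 x 10^21) = 21.6902
Mw = 2/3 * (21.6902 - 9.1)
= 2/3 * 12.5902
= 8.39

8.39


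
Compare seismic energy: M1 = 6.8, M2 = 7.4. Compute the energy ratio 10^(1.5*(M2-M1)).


M2 - M1 = 7.4 - 6.8 = 0.6
1.5 * 0.6 = 0.9
ratio = 10^0.9 = 7.94

7.94


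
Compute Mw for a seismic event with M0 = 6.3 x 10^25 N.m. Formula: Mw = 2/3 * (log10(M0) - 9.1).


log10(M0) = log10(6.3 x 10^25) = 25.7993
Mw = 2/3 * (25.7993 - 9.1)
= 2/3 * 16.6993
= 11.13

11.13


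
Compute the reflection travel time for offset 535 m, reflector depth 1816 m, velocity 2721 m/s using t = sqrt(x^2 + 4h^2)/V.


x^2 + 4h^2 = 535^2 + 4*1816^2 = 286225 + 13191424 = 13477649
sqrt(13477649) = 3671.1918
t = 3671.1918 / 2721 = 1.3492 s

1.3492


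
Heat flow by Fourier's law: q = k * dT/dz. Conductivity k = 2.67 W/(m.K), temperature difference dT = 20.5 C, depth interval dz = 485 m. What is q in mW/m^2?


q = k * dT / dz * 1000
= 2.67 * 20.5 / 485 * 1000
= 0.112856 * 1000
= 112.8557 mW/m^2

112.8557


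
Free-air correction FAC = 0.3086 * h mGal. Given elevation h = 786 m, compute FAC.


FAC = 0.3086 * h
= 0.3086 * 786
= 242.5596 mGal

242.5596


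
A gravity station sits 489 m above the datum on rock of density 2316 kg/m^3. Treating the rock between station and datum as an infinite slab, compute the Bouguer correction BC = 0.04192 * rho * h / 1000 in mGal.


BC = 0.04192 * rho * h / 1000
= 0.04192 * 2316 * 489 / 1000
= 47.4754 mGal

47.4754


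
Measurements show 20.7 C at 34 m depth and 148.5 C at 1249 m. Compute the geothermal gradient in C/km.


dT = 148.5 - 20.7 = 127.8 C
dz = 1249 - 34 = 1215 m
gradient = dT/dz * 1000 = 127.8/1215 * 1000 = 105.1852 C/km

105.1852


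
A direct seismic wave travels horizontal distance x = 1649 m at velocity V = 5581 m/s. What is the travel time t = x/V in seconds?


t = x / V
= 1649 / 5581
= 0.2955 s

0.2955


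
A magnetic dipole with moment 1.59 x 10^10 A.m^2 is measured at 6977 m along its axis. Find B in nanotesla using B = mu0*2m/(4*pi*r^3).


m = 1.59 x 10^10 = 15900000000 A.m^2
2m = 31800000000 A.m^2
r^3 = 6977^3 = 339630096833
B = (4pi*10^-7) * 31800000000 / (4*pi * 339630096833) * 1e9
= 39961.058554 / 4267917668594.17 * 1e9
= 9.3631 nT

9.3631


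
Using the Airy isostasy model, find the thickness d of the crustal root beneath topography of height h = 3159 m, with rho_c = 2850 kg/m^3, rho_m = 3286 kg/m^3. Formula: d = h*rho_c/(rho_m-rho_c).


rho_m - rho_c = 3286 - 2850 = 436
d = 3159 * 2850 / 436
= 9003150 / 436
= 20649.43 m

20649.43


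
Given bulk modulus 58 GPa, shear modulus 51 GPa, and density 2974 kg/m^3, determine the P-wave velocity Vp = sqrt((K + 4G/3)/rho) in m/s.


First compute the effective modulus:
K + 4G/3 = 58e9 + 4*51e9/3 = 126000000000.0 Pa
Then divide by density:
126000000000.0 / 2974 = 42367182.2461 Pa/(kg/m^3)
Take the square root:
Vp = sqrt(42367182.2461) = 6509.01 m/s

6509.01


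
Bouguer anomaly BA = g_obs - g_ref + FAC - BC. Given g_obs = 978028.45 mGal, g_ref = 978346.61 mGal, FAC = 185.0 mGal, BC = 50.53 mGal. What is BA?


BA = g_obs - g_ref + FAC - BC
= 978028.45 - 978346.61 + 185.0 - 50.53
= -183.69 mGal

-183.69


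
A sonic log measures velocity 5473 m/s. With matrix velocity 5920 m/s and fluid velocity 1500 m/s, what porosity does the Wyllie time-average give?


1/V - 1/Vm = 1/5473 - 1/5920 = 1.38e-05
1/Vf - 1/Vm = 1/1500 - 1/5920 = 0.00049775
phi = 1.38e-05 / 0.00049775 = 0.0277

0.0277


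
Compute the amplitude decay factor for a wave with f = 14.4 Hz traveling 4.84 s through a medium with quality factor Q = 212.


pi*f*t/Q = pi*14.4*4.84/212 = 1.032813
A/A0 = exp(-1.032813) = 0.356004

0.356004


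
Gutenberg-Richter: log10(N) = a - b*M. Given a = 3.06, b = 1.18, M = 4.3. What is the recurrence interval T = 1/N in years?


log10(N) = 3.06 - 1.18*4.3 = -2.014
N = 10^-2.014 = 0.009683
T = 1/N = 1/0.009683 = 103.2761 years

103.2761


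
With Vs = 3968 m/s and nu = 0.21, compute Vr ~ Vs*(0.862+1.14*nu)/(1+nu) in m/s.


Numerator factor = 0.862 + 1.14*0.21 = 1.1014
Denominator = 1 + 0.21 = 1.21
Vr = 3968 * 1.1014 / 1.21 = 3611.86 m/s

3611.86


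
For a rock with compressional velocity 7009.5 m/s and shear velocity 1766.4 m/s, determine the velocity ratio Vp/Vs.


Vp/Vs = 7009.5 / 1766.4
= 3.9682

3.9682


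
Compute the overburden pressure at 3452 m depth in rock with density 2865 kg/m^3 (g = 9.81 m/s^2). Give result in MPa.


P = rho * g * z / 1e6
= 2865 * 9.81 * 3452 / 1e6
= 97020703.8 / 1e6
= 97.0207 MPa

97.0207


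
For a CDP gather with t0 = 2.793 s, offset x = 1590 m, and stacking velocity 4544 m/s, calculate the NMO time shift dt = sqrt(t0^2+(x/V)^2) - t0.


x/Vnmo = 1590/4544 = 0.349912
(x/Vnmo)^2 = 0.122438
t0^2 = 7.800849
sqrt(7.800849 + 0.122438) = 2.814833
dt = 2.814833 - 2.793 = 0.021833

0.021833


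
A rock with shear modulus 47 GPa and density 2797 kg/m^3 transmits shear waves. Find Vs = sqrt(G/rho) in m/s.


Convert G to Pa: G = 47e9 Pa
Compute G/rho = 47e9 / 2797 = 16803718.2696
Vs = sqrt(16803718.2696) = 4099.23 m/s

4099.23


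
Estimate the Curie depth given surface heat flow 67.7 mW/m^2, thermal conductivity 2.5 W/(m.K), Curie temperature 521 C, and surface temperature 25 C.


T_Curie - T_surf = 521 - 25 = 496 C
Convert q to W/m^2: 67.7 mW/m^2 = 0.0677 W/m^2
d = 496 * 2.5 / 0.0677 = 18316.1 m

18316.1


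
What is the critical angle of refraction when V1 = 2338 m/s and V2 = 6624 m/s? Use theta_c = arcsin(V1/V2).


V1/V2 = 2338/6624 = 0.352959
theta_c = arcsin(0.352959) = 20.6684 degrees

20.6684


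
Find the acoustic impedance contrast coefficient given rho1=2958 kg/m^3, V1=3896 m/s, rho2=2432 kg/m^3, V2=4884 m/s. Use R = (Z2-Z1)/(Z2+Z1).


Z1 = 2958 * 3896 = 11524368
Z2 = 2432 * 4884 = 11877888
R = (11877888 - 11524368) / (11877888 + 11524368) = 353520 / 23402256 = 0.0151

0.0151


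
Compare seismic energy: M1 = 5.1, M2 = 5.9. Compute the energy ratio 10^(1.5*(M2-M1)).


M2 - M1 = 5.9 - 5.1 = 0.8
1.5 * 0.8 = 1.2
ratio = 10^1.2 = 15.85

15.85


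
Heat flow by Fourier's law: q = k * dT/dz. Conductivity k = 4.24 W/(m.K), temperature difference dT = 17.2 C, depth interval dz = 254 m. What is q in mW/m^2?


q = k * dT / dz * 1000
= 4.24 * 17.2 / 254 * 1000
= 0.287118 * 1000
= 287.1181 mW/m^2

287.1181


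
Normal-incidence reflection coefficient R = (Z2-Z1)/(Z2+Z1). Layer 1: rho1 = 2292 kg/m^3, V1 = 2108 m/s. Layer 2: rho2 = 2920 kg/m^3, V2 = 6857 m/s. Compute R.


Z1 = 2292 * 2108 = 4831536
Z2 = 2920 * 6857 = 20022440
R = (20022440 - 4831536) / (20022440 + 4831536) = 15190904 / 24853976 = 0.6112

0.6112


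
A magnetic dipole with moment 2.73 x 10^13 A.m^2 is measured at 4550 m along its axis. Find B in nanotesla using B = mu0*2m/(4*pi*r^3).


m = 2.73 x 10^13 = 27300000000000 A.m^2
2m = 54600000000000 A.m^2
r^3 = 4550^3 = 94196375000
B = (4pi*10^-7) * 54600000000000 / (4*pi * 94196375000) * 1e9
= 68612383.554401 / 1183706558779.16 * 1e9
= 57964.014 nT

57964.014


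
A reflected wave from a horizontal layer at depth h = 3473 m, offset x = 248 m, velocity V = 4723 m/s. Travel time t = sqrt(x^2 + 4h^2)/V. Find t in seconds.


x^2 + 4h^2 = 248^2 + 4*3473^2 = 61504 + 48246916 = 48308420
sqrt(48308420) = 6950.4259
t = 6950.4259 / 4723 = 1.4716 s

1.4716


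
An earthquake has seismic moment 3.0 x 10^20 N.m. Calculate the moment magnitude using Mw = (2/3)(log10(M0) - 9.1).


log10(M0) = log10(3.0 x 10^20) = 20.4771
Mw = 2/3 * (20.4771 - 9.1)
= 2/3 * 11.3771
= 7.58

7.58


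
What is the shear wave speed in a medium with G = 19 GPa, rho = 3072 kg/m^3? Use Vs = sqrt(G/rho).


Convert G to Pa: G = 19e9 Pa
Compute G/rho = 19e9 / 3072 = 6184895.8333
Vs = sqrt(6184895.8333) = 2486.95 m/s

2486.95


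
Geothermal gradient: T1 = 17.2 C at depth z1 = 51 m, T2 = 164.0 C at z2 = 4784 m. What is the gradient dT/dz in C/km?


dT = 164.0 - 17.2 = 146.8 C
dz = 4784 - 51 = 4733 m
gradient = dT/dz * 1000 = 146.8/4733 * 1000 = 31.0163 C/km

31.0163


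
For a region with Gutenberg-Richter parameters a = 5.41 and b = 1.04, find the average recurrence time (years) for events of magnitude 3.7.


log10(N) = 5.41 - 1.04*3.7 = 1.562
N = 10^1.562 = 36.475395
T = 1/N = 1/36.475395 = 0.0274 years

0.0274


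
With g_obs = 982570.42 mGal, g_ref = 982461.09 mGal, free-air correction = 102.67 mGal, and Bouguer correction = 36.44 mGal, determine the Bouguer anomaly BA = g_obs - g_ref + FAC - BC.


BA = g_obs - g_ref + FAC - BC
= 982570.42 - 982461.09 + 102.67 - 36.44
= 175.56 mGal

175.56


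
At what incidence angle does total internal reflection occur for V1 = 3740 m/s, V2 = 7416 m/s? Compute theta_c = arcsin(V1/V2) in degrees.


V1/V2 = 3740/7416 = 0.504315
theta_c = arcsin(0.504315) = 30.2859 degrees

30.2859


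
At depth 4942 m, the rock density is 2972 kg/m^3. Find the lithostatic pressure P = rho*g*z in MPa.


P = rho * g * z / 1e6
= 2972 * 9.81 * 4942 / 1e6
= 144085591.44 / 1e6
= 144.0856 MPa

144.0856


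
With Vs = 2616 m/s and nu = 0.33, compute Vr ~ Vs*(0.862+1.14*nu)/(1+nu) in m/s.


Numerator factor = 0.862 + 1.14*0.33 = 1.2382
Denominator = 1 + 0.33 = 1.33
Vr = 2616 * 1.2382 / 1.33 = 2435.44 m/s

2435.44


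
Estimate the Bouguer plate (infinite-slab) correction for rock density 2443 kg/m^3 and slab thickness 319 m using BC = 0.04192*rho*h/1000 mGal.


BC = 0.04192 * rho * h / 1000
= 0.04192 * 2443 * 319 / 1000
= 32.669 mGal

32.669


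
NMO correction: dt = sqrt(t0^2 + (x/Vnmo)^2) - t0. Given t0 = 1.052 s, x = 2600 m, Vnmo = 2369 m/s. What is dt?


x/Vnmo = 2600/2369 = 1.097509
(x/Vnmo)^2 = 1.204527
t0^2 = 1.106704
sqrt(1.106704 + 1.204527) = 1.520273
dt = 1.520273 - 1.052 = 0.468273

0.468273


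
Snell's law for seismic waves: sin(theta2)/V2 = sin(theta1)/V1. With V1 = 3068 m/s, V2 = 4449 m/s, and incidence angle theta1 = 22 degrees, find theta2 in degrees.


sin(theta1) = sin(22 deg) = 0.374607
sin(theta2) = V2/V1 * sin(theta1) = 4449/3068 * 0.374607 = 0.543228
theta2 = arcsin(0.543228) = 32.9037 degrees

32.9037


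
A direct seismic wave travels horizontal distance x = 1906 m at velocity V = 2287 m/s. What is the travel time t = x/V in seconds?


t = x / V
= 1906 / 2287
= 0.8334 s

0.8334


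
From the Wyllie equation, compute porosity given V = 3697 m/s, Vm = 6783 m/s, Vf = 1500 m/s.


1/V - 1/Vm = 1/3697 - 1/6783 = 0.00012306
1/Vf - 1/Vm = 1/1500 - 1/6783 = 0.00051924
phi = 0.00012306 / 0.00051924 = 0.237

0.237


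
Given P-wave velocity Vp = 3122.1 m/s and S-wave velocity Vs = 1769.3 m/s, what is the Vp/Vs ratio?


Vp/Vs = 3122.1 / 1769.3
= 1.7646

1.7646


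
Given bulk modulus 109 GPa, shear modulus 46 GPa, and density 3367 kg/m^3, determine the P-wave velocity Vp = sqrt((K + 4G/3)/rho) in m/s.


First compute the effective modulus:
K + 4G/3 = 109e9 + 4*46e9/3 = 170333333333.33 Pa
Then divide by density:
170333333333.33 / 3367 = 50589050.5891 Pa/(kg/m^3)
Take the square root:
Vp = sqrt(50589050.5891) = 7112.6 m/s

7112.6


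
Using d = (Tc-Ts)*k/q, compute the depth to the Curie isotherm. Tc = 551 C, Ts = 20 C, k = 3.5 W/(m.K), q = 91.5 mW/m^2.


T_Curie - T_surf = 551 - 20 = 531 C
Convert q to W/m^2: 91.5 mW/m^2 = 0.0915 W/m^2
d = 531 * 3.5 / 0.0915 = 20311.48 m

20311.48


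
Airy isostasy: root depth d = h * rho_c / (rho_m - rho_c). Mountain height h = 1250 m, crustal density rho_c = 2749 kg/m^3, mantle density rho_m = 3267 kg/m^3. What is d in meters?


rho_m - rho_c = 3267 - 2749 = 518
d = 1250 * 2749 / 518
= 3436250 / 518
= 6633.69 m

6633.69


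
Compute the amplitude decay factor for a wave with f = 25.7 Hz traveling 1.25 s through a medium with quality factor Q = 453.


pi*f*t/Q = pi*25.7*1.25/453 = 0.22279
A/A0 = exp(-0.22279) = 0.800283

0.800283


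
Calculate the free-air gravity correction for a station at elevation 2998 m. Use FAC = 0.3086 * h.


FAC = 0.3086 * h
= 0.3086 * 2998
= 925.1828 mGal

925.1828


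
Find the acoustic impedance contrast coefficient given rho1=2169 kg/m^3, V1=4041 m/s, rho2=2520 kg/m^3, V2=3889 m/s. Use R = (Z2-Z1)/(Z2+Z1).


Z1 = 2169 * 4041 = 8764929
Z2 = 2520 * 3889 = 9800280
R = (9800280 - 8764929) / (9800280 + 8764929) = 1035351 / 18565209 = 0.0558

0.0558


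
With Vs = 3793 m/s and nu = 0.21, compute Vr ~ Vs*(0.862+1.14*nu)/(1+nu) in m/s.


Numerator factor = 0.862 + 1.14*0.21 = 1.1014
Denominator = 1 + 0.21 = 1.21
Vr = 3793 * 1.1014 / 1.21 = 3452.57 m/s

3452.57


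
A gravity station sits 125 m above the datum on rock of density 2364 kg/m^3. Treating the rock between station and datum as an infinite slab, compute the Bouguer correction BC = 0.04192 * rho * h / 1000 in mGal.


BC = 0.04192 * rho * h / 1000
= 0.04192 * 2364 * 125 / 1000
= 12.3874 mGal

12.3874


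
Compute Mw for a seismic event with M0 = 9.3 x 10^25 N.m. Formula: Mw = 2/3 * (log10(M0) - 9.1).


log10(M0) = log10(9.3 x 10^25) = 25.9685
Mw = 2/3 * (25.9685 - 9.1)
= 2/3 * 16.8685
= 11.25

11.25


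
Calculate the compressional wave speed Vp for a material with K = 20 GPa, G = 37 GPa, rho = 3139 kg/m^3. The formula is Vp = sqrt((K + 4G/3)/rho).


First compute the effective modulus:
K + 4G/3 = 20e9 + 4*37e9/3 = 69333333333.33 Pa
Then divide by density:
69333333333.33 / 3139 = 22087713.7092 Pa/(kg/m^3)
Take the square root:
Vp = sqrt(22087713.7092) = 4699.76 m/s

4699.76


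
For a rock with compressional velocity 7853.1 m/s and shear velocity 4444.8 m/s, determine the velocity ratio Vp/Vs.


Vp/Vs = 7853.1 / 4444.8
= 1.7668

1.7668


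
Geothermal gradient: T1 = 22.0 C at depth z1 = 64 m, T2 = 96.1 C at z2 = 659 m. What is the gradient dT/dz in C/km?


dT = 96.1 - 22.0 = 74.1 C
dz = 659 - 64 = 595 m
gradient = dT/dz * 1000 = 74.1/595 * 1000 = 124.5378 C/km

124.5378


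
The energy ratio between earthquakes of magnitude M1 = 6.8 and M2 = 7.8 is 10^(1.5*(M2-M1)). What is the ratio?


M2 - M1 = 7.8 - 6.8 = 1.0
1.5 * 1.0 = 1.5
ratio = 10^1.5 = 31.62

31.62


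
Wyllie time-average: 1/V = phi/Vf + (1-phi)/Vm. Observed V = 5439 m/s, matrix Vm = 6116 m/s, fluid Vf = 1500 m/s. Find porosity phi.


1/V - 1/Vm = 1/5439 - 1/6116 = 2.035e-05
1/Vf - 1/Vm = 1/1500 - 1/6116 = 0.00050316
phi = 2.035e-05 / 0.00050316 = 0.0404

0.0404


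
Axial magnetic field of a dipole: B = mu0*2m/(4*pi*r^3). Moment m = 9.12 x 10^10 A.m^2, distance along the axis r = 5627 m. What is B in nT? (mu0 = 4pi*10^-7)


m = 9.12 x 10^10 = 91200000000 A.m^2
2m = 182400000000 A.m^2
r^3 = 5627^3 = 178168426883
B = (4pi*10^-7) * 182400000000 / (4*pi * 178168426883) * 1e9
= 229210.600006 / 2238930483989.13 * 1e9
= 102.375 nT

102.375


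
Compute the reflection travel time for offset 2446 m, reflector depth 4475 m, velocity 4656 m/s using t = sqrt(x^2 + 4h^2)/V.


x^2 + 4h^2 = 2446^2 + 4*4475^2 = 5982916 + 80102500 = 86085416
sqrt(86085416) = 9278.2227
t = 9278.2227 / 4656 = 1.9927 s

1.9927


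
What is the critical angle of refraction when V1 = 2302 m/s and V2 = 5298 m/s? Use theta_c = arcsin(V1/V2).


V1/V2 = 2302/5298 = 0.434504
theta_c = arcsin(0.434504) = 25.7537 degrees

25.7537


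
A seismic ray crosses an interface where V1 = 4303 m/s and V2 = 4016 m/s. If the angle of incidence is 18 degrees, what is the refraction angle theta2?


sin(theta1) = sin(18 deg) = 0.309017
sin(theta2) = V2/V1 * sin(theta1) = 4016/4303 * 0.309017 = 0.288406
theta2 = arcsin(0.288406) = 16.7626 degrees

16.7626


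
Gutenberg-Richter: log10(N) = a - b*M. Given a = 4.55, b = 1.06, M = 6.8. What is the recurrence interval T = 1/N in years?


log10(N) = 4.55 - 1.06*6.8 = -2.658
N = 10^-2.658 = 0.002198
T = 1/N = 1/0.002198 = 454.9881 years

454.9881


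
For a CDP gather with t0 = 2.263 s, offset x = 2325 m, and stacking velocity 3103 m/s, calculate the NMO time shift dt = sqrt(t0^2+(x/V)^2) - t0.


x/Vnmo = 2325/3103 = 0.749275
(x/Vnmo)^2 = 0.561413
t0^2 = 5.121169
sqrt(5.121169 + 0.561413) = 2.383817
dt = 2.383817 - 2.263 = 0.120817

0.120817


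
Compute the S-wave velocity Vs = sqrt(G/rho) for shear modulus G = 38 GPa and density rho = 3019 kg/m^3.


Convert G to Pa: G = 38e9 Pa
Compute G/rho = 38e9 / 3019 = 12586949.321
Vs = sqrt(12586949.321) = 3547.81 m/s

3547.81


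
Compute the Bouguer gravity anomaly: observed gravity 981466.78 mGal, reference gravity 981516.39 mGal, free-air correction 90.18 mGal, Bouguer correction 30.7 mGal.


BA = g_obs - g_ref + FAC - BC
= 981466.78 - 981516.39 + 90.18 - 30.7
= 9.87 mGal

9.87


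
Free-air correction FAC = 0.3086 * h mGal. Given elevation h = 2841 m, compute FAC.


FAC = 0.3086 * h
= 0.3086 * 2841
= 876.7326 mGal

876.7326


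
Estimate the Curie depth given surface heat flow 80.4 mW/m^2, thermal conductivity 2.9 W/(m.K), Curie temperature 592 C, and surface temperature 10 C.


T_Curie - T_surf = 592 - 10 = 582 C
Convert q to W/m^2: 80.4 mW/m^2 = 0.0804 W/m^2
d = 582 * 2.9 / 0.0804 = 20992.54 m

20992.54


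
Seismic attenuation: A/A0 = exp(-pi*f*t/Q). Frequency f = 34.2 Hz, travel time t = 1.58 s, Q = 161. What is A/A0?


pi*f*t/Q = pi*34.2*1.58/161 = 1.054404
A/A0 = exp(-1.054404) = 0.3484

0.3484


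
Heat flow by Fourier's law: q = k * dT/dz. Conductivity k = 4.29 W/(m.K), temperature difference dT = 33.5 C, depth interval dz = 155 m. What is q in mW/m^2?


q = k * dT / dz * 1000
= 4.29 * 33.5 / 155 * 1000
= 0.927194 * 1000
= 927.1935 mW/m^2

927.1935


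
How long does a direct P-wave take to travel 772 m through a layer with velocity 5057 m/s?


t = x / V
= 772 / 5057
= 0.1527 s

0.1527


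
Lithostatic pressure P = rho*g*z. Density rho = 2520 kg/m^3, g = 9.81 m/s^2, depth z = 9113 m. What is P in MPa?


P = rho * g * z / 1e6
= 2520 * 9.81 * 9113 / 1e6
= 225284295.6 / 1e6
= 225.2843 MPa

225.2843


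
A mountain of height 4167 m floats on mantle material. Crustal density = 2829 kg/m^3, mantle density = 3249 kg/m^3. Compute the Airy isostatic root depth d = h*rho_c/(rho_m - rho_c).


rho_m - rho_c = 3249 - 2829 = 420
d = 4167 * 2829 / 420
= 11788443 / 420
= 28067.72 m

28067.72


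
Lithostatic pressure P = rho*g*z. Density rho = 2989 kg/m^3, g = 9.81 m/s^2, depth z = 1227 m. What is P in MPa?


P = rho * g * z / 1e6
= 2989 * 9.81 * 1227 / 1e6
= 35978204.43 / 1e6
= 35.9782 MPa

35.9782


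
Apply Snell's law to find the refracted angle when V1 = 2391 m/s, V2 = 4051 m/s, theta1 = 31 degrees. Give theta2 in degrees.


sin(theta1) = sin(31 deg) = 0.515038
sin(theta2) = V2/V1 * sin(theta1) = 4051/2391 * 0.515038 = 0.872614
theta2 = arcsin(0.872614) = 60.7638 degrees

60.7638


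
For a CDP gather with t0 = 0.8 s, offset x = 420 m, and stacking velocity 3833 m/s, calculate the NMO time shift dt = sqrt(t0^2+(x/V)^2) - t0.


x/Vnmo = 420/3833 = 0.109575
(x/Vnmo)^2 = 0.012007
t0^2 = 0.64
sqrt(0.64 + 0.012007) = 0.807469
dt = 0.807469 - 0.8 = 0.007469

0.007469


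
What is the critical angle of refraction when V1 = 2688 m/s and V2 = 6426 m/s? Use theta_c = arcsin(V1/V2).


V1/V2 = 2688/6426 = 0.418301
theta_c = arcsin(0.418301) = 24.7273 degrees

24.7273


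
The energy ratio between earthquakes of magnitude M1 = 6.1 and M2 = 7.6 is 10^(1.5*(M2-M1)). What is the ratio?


M2 - M1 = 7.6 - 6.1 = 1.5
1.5 * 1.5 = 2.25
ratio = 10^2.25 = 177.83

177.83


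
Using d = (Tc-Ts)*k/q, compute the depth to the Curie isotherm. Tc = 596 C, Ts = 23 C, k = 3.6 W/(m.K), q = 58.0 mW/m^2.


T_Curie - T_surf = 596 - 23 = 573 C
Convert q to W/m^2: 58.0 mW/m^2 = 0.058 W/m^2
d = 573 * 3.6 / 0.058 = 35565.52 m

35565.52


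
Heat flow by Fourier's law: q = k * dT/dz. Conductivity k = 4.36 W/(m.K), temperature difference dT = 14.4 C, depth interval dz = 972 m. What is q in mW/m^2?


q = k * dT / dz * 1000
= 4.36 * 14.4 / 972 * 1000
= 0.064593 * 1000
= 64.5926 mW/m^2

64.5926


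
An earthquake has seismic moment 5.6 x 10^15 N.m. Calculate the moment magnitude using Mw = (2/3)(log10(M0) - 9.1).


log10(M0) = log10(5.6 x 10^15) = 15.7482
Mw = 2/3 * (15.7482 - 9.1)
= 2/3 * 6.6482
= 4.43

4.43


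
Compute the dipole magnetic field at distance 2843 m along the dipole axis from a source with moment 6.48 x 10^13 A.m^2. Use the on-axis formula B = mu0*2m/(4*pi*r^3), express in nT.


m = 6.48 x 10^13 = 64800000000000 A.m^2
2m = 129600000000000 A.m^2
r^3 = 2843^3 = 22978971107
B = (4pi*10^-7) * 129600000000000 / (4*pi * 22978971107) * 1e9
= 162860163.162095 / 288762267267.21 * 1e9
= 563993.9203 nT

563993.9203


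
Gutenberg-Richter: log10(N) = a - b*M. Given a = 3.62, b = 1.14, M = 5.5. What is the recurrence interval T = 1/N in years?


log10(N) = 3.62 - 1.14*5.5 = -2.65
N = 10^-2.65 = 0.002239
T = 1/N = 1/0.002239 = 446.6836 years

446.6836


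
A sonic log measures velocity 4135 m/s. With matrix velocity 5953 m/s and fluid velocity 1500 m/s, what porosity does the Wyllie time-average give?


1/V - 1/Vm = 1/4135 - 1/5953 = 7.386e-05
1/Vf - 1/Vm = 1/1500 - 1/5953 = 0.00049868
phi = 7.386e-05 / 0.00049868 = 0.1481

0.1481


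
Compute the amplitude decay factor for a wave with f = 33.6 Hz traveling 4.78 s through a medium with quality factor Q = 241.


pi*f*t/Q = pi*33.6*4.78/241 = 2.09363
A/A0 = exp(-2.09363) = 0.123239

0.123239


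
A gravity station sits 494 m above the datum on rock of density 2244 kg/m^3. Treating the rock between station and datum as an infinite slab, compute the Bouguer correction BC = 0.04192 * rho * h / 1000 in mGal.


BC = 0.04192 * rho * h / 1000
= 0.04192 * 2244 * 494 / 1000
= 46.4698 mGal

46.4698


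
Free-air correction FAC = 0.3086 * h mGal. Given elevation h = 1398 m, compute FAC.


FAC = 0.3086 * h
= 0.3086 * 1398
= 431.4228 mGal

431.4228


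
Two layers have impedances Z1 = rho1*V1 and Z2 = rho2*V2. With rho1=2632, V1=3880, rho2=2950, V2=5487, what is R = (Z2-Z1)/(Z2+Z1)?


Z1 = 2632 * 3880 = 10212160
Z2 = 2950 * 5487 = 16186650
R = (16186650 - 10212160) / (16186650 + 10212160) = 5974490 / 26398810 = 0.2263

0.2263


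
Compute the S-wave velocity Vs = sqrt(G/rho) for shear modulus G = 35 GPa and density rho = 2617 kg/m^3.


Convert G to Pa: G = 35e9 Pa
Compute G/rho = 35e9 / 2617 = 13374092.4723
Vs = sqrt(13374092.4723) = 3657.06 m/s

3657.06


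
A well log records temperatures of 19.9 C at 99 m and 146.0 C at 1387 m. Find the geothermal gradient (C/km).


dT = 146.0 - 19.9 = 126.1 C
dz = 1387 - 99 = 1288 m
gradient = dT/dz * 1000 = 126.1/1288 * 1000 = 97.9037 C/km

97.9037


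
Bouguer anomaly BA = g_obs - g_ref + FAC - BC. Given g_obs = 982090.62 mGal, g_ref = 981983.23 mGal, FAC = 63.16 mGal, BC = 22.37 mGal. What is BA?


BA = g_obs - g_ref + FAC - BC
= 982090.62 - 981983.23 + 63.16 - 22.37
= 148.18 mGal

148.18


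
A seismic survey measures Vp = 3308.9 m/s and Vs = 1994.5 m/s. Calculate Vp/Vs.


Vp/Vs = 3308.9 / 1994.5
= 1.659

1.659


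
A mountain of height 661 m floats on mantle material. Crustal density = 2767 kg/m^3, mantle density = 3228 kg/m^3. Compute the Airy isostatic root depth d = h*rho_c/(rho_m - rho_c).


rho_m - rho_c = 3228 - 2767 = 461
d = 661 * 2767 / 461
= 1828987 / 461
= 3967.43 m

3967.43


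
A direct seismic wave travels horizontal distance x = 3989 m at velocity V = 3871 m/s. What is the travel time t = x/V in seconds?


t = x / V
= 3989 / 3871
= 1.0305 s

1.0305


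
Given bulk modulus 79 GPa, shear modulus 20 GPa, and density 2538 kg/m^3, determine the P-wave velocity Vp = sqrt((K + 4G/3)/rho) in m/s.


First compute the effective modulus:
K + 4G/3 = 79e9 + 4*20e9/3 = 105666666666.67 Pa
Then divide by density:
105666666666.67 / 2538 = 41633832.414 Pa/(kg/m^3)
Take the square root:
Vp = sqrt(41633832.414) = 6452.43 m/s

6452.43


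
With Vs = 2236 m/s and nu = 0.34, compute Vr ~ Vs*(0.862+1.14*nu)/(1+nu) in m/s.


Numerator factor = 0.862 + 1.14*0.34 = 1.2496
Denominator = 1 + 0.34 = 1.34
Vr = 2236 * 1.2496 / 1.34 = 2085.15 m/s

2085.15


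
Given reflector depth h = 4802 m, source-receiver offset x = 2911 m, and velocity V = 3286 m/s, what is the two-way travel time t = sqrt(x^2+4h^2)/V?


x^2 + 4h^2 = 2911^2 + 4*4802^2 = 8473921 + 92236816 = 100710737
sqrt(100710737) = 10035.4739
t = 10035.4739 / 3286 = 3.054 s

3.054


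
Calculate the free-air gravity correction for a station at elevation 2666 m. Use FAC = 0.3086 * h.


FAC = 0.3086 * h
= 0.3086 * 2666
= 822.7276 mGal

822.7276


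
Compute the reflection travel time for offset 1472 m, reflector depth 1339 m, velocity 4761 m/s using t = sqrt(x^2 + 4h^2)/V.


x^2 + 4h^2 = 1472^2 + 4*1339^2 = 2166784 + 7171684 = 9338468
sqrt(9338468) = 3055.8907
t = 3055.8907 / 4761 = 0.6419 s

0.6419


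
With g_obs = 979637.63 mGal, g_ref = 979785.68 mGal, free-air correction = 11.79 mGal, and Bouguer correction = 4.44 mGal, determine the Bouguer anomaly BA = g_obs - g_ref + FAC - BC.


BA = g_obs - g_ref + FAC - BC
= 979637.63 - 979785.68 + 11.79 - 4.44
= -140.7 mGal

-140.7


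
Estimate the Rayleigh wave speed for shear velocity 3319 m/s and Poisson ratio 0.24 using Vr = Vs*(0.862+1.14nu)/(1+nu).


Numerator factor = 0.862 + 1.14*0.24 = 1.1356
Denominator = 1 + 0.24 = 1.24
Vr = 3319 * 1.1356 / 1.24 = 3039.56 m/s

3039.56


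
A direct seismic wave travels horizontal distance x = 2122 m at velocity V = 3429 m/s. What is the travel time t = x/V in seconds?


t = x / V
= 2122 / 3429
= 0.6188 s

0.6188


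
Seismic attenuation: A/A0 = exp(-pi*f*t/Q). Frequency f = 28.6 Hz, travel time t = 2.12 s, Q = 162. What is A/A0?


pi*f*t/Q = pi*28.6*2.12/162 = 1.175809
A/A0 = exp(-1.175809) = 0.308569

0.308569


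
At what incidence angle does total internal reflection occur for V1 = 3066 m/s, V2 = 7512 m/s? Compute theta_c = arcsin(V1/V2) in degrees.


V1/V2 = 3066/7512 = 0.408147
theta_c = arcsin(0.408147) = 24.0885 degrees

24.0885


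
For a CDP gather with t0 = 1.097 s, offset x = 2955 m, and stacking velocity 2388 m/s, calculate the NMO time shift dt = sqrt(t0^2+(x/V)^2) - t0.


x/Vnmo = 2955/2388 = 1.237437
(x/Vnmo)^2 = 1.531251
t0^2 = 1.203409
sqrt(1.203409 + 1.531251) = 1.653681
dt = 1.653681 - 1.097 = 0.556681

0.556681


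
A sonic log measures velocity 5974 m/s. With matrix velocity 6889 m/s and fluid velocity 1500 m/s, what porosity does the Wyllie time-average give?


1/V - 1/Vm = 1/5974 - 1/6889 = 2.223e-05
1/Vf - 1/Vm = 1/1500 - 1/6889 = 0.00052151
phi = 2.223e-05 / 0.00052151 = 0.0426

0.0426


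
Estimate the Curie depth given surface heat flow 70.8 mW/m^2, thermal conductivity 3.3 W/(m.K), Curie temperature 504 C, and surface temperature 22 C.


T_Curie - T_surf = 504 - 22 = 482 C
Convert q to W/m^2: 70.8 mW/m^2 = 0.0708 W/m^2
d = 482 * 3.3 / 0.0708 = 22466.1 m

22466.1


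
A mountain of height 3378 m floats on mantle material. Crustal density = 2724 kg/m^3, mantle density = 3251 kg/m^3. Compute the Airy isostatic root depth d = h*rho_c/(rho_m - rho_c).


rho_m - rho_c = 3251 - 2724 = 527
d = 3378 * 2724 / 527
= 9201672 / 527
= 17460.48 m

17460.48


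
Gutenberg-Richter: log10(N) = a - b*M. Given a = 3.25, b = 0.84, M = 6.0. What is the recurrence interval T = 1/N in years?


log10(N) = 3.25 - 0.84*6.0 = -1.79
N = 10^-1.79 = 0.016218
T = 1/N = 1/0.016218 = 61.6595 years

61.6595


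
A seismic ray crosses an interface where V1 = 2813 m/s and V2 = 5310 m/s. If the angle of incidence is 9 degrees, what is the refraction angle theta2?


sin(theta1) = sin(9 deg) = 0.156434
sin(theta2) = V2/V1 * sin(theta1) = 5310/2813 * 0.156434 = 0.295296
theta2 = arcsin(0.295296) = 17.1753 degrees

17.1753


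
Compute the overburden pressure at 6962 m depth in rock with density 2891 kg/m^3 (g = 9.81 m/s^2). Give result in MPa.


P = rho * g * z / 1e6
= 2891 * 9.81 * 6962 / 1e6
= 197447263.02 / 1e6
= 197.4473 MPa

197.4473


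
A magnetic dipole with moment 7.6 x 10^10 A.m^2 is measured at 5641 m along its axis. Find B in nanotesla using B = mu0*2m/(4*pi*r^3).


m = 7.6 x 10^10 = 76000000000 A.m^2
2m = 152000000000 A.m^2
r^3 = 5641^3 = 179501589721
B = (4pi*10^-7) * 152000000000 / (4*pi * 179501589721) * 1e9
= 191008.833338 / 2255683502300.73 * 1e9
= 84.6789 nT

84.6789


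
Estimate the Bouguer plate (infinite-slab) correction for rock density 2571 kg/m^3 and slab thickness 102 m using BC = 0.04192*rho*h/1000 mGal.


BC = 0.04192 * rho * h / 1000
= 0.04192 * 2571 * 102 / 1000
= 10.9932 mGal

10.9932


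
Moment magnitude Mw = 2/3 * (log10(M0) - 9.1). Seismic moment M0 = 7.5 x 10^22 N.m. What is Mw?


log10(M0) = log10(7.5 x 10^22) = 22.8751
Mw = 2/3 * (22.8751 - 9.1)
= 2/3 * 13.7751
= 9.18

9.18


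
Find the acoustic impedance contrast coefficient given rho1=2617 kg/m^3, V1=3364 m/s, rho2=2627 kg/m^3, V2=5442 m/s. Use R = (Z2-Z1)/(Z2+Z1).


Z1 = 2617 * 3364 = 8803588
Z2 = 2627 * 5442 = 14296134
R = (14296134 - 8803588) / (14296134 + 8803588) = 5492546 / 23099722 = 0.2378

0.2378


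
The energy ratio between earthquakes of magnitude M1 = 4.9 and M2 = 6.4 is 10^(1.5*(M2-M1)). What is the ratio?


M2 - M1 = 6.4 - 4.9 = 1.5
1.5 * 1.5 = 2.25
ratio = 10^2.25 = 177.83

177.83


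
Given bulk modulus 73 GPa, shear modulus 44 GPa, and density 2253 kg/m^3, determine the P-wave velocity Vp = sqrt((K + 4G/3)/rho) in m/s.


First compute the effective modulus:
K + 4G/3 = 73e9 + 4*44e9/3 = 131666666666.67 Pa
Then divide by density:
131666666666.67 / 2253 = 58440597.7216 Pa/(kg/m^3)
Take the square root:
Vp = sqrt(58440597.7216) = 7644.65 m/s

7644.65


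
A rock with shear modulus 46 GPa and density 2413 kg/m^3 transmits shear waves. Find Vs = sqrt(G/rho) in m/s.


Convert G to Pa: G = 46e9 Pa
Compute G/rho = 46e9 / 2413 = 19063406.5479
Vs = sqrt(19063406.5479) = 4366.17 m/s

4366.17


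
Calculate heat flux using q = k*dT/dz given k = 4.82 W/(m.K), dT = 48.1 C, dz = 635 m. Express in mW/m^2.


q = k * dT / dz * 1000
= 4.82 * 48.1 / 635 * 1000
= 0.365106 * 1000
= 365.1055 mW/m^2

365.1055


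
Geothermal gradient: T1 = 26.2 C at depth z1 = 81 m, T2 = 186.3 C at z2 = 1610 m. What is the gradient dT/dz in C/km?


dT = 186.3 - 26.2 = 160.1 C
dz = 1610 - 81 = 1529 m
gradient = dT/dz * 1000 = 160.1/1529 * 1000 = 104.709 C/km

104.709


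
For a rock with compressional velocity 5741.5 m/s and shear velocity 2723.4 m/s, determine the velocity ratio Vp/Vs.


Vp/Vs = 5741.5 / 2723.4
= 2.1082

2.1082


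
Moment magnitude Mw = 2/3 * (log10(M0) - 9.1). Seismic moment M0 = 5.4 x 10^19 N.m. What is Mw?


log10(M0) = log10(5.4 x 10^19) = 19.7324
Mw = 2/3 * (19.7324 - 9.1)
= 2/3 * 10.6324
= 7.09

7.09


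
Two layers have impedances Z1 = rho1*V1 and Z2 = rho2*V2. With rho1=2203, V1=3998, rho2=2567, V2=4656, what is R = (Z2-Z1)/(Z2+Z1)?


Z1 = 2203 * 3998 = 8807594
Z2 = 2567 * 4656 = 11951952
R = (11951952 - 8807594) / (11951952 + 8807594) = 3144358 / 20759546 = 0.1515

0.1515


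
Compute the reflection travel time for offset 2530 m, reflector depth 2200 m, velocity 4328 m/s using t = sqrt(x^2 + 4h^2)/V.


x^2 + 4h^2 = 2530^2 + 4*2200^2 = 6400900 + 19360000 = 25760900
sqrt(25760900) = 5075.5197
t = 5075.5197 / 4328 = 1.1727 s

1.1727


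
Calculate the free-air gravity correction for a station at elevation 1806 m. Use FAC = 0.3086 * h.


FAC = 0.3086 * h
= 0.3086 * 1806
= 557.3316 mGal

557.3316


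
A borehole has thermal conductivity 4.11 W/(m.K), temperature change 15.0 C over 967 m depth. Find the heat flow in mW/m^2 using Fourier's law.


q = k * dT / dz * 1000
= 4.11 * 15.0 / 967 * 1000
= 0.063754 * 1000
= 63.7539 mW/m^2

63.7539


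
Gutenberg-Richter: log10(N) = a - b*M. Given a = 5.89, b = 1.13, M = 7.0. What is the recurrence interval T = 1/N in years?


log10(N) = 5.89 - 1.13*7.0 = -2.02
N = 10^-2.02 = 0.00955
T = 1/N = 1/0.00955 = 104.7129 years

104.7129


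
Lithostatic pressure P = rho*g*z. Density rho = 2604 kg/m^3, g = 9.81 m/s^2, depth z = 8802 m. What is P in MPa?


P = rho * g * z / 1e6
= 2604 * 9.81 * 8802 / 1e6
= 224849202.48 / 1e6
= 224.8492 MPa

224.8492


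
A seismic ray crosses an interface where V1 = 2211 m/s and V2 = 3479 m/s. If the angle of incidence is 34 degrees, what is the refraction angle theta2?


sin(theta1) = sin(34 deg) = 0.559193
sin(theta2) = V2/V1 * sin(theta1) = 3479/2211 * 0.559193 = 0.879888
theta2 = arcsin(0.879888) = 61.6288 degrees

61.6288


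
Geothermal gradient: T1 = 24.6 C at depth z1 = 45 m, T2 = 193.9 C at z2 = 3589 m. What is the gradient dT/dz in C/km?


dT = 193.9 - 24.6 = 169.3 C
dz = 3589 - 45 = 3544 m
gradient = dT/dz * 1000 = 169.3/3544 * 1000 = 47.7709 C/km

47.7709


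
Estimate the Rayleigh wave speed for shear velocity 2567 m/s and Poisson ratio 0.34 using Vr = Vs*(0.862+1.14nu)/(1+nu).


Numerator factor = 0.862 + 1.14*0.34 = 1.2496
Denominator = 1 + 0.34 = 1.34
Vr = 2567 * 1.2496 / 1.34 = 2393.82 m/s

2393.82


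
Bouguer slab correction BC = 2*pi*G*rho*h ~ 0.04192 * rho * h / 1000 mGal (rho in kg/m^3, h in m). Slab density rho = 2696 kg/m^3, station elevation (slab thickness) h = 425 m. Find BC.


BC = 0.04192 * rho * h / 1000
= 0.04192 * 2696 * 425 / 1000
= 48.0319 mGal

48.0319


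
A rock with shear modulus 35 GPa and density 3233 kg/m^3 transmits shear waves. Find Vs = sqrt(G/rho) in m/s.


Convert G to Pa: G = 35e9 Pa
Compute G/rho = 35e9 / 3233 = 10825858.3359
Vs = sqrt(10825858.3359) = 3290.27 m/s

3290.27


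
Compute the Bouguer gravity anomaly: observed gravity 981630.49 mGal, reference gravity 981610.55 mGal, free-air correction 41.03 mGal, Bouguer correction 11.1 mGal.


BA = g_obs - g_ref + FAC - BC
= 981630.49 - 981610.55 + 41.03 - 11.1
= 49.87 mGal

49.87


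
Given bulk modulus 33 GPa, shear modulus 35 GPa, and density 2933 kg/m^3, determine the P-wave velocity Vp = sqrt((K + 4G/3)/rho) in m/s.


First compute the effective modulus:
K + 4G/3 = 33e9 + 4*35e9/3 = 79666666666.67 Pa
Then divide by density:
79666666666.67 / 2933 = 27162177.5202 Pa/(kg/m^3)
Take the square root:
Vp = sqrt(27162177.5202) = 5211.73 m/s

5211.73


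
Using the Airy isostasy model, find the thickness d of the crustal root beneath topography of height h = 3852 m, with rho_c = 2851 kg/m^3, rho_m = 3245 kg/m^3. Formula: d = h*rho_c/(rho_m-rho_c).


rho_m - rho_c = 3245 - 2851 = 394
d = 3852 * 2851 / 394
= 10982052 / 394
= 27873.23 m

27873.23


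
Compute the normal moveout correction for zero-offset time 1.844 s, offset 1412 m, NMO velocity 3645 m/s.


x/Vnmo = 1412/3645 = 0.38738
(x/Vnmo)^2 = 0.150063
t0^2 = 3.400336
sqrt(3.400336 + 0.150063) = 1.88425
dt = 1.88425 - 1.844 = 0.04025

0.04025


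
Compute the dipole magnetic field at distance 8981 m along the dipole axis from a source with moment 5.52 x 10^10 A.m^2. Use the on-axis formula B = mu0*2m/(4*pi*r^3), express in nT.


m = 5.52 x 10^10 = 55200000000 A.m^2
2m = 110400000000 A.m^2
r^3 = 8981^3 = 724392740141
B = (4pi*10^-7) * 110400000000 / (4*pi * 724392740141) * 1e9
= 138732.731583 / 9102987642962.98 * 1e9
= 15.2404 nT

15.2404


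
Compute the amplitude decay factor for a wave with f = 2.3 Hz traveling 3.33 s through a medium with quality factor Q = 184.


pi*f*t/Q = pi*2.3*3.33/184 = 0.130769
A/A0 = exp(-0.130769) = 0.877421

0.877421


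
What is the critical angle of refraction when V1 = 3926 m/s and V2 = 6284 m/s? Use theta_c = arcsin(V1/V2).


V1/V2 = 3926/6284 = 0.624761
theta_c = arcsin(0.624761) = 38.6647 degrees

38.6647


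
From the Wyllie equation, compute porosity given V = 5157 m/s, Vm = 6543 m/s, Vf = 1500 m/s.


1/V - 1/Vm = 1/5157 - 1/6543 = 4.108e-05
1/Vf - 1/Vm = 1/1500 - 1/6543 = 0.00051383
phi = 4.108e-05 / 0.00051383 = 0.0799

0.0799


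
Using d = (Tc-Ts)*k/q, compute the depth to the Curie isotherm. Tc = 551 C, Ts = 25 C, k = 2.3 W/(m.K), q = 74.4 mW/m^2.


T_Curie - T_surf = 551 - 25 = 526 C
Convert q to W/m^2: 74.4 mW/m^2 = 0.0744 W/m^2
d = 526 * 2.3 / 0.0744 = 16260.75 m

16260.75


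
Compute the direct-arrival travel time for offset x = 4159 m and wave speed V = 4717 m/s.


t = x / V
= 4159 / 4717
= 0.8817 s

0.8817


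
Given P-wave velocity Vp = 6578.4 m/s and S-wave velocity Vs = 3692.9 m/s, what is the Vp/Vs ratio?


Vp/Vs = 6578.4 / 3692.9
= 1.7814

1.7814


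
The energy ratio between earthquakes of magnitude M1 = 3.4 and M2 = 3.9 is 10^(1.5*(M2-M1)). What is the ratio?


M2 - M1 = 3.9 - 3.4 = 0.5
1.5 * 0.5 = 0.75
ratio = 10^0.75 = 5.62

5.62


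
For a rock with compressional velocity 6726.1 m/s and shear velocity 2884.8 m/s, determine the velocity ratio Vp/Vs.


Vp/Vs = 6726.1 / 2884.8
= 2.3316

2.3316


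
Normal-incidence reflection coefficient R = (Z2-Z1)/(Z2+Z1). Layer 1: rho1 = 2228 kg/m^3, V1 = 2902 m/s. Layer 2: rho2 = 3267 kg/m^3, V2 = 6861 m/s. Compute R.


Z1 = 2228 * 2902 = 6465656
Z2 = 3267 * 6861 = 22414887
R = (22414887 - 6465656) / (22414887 + 6465656) = 15949231 / 28880543 = 0.5522

0.5522


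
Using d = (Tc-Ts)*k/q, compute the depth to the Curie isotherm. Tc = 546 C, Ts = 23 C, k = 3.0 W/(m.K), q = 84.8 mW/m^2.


T_Curie - T_surf = 546 - 23 = 523 C
Convert q to W/m^2: 84.8 mW/m^2 = 0.0848 W/m^2
d = 523 * 3.0 / 0.0848 = 18502.36 m

18502.36


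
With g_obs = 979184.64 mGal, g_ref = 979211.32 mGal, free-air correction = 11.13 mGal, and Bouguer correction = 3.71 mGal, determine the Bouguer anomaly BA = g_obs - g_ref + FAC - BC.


BA = g_obs - g_ref + FAC - BC
= 979184.64 - 979211.32 + 11.13 - 3.71
= -19.26 mGal

-19.26


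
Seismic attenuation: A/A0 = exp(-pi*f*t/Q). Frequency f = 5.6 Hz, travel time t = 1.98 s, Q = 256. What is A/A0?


pi*f*t/Q = pi*5.6*1.98/256 = 0.13607
A/A0 = exp(-0.13607) = 0.872781

0.872781


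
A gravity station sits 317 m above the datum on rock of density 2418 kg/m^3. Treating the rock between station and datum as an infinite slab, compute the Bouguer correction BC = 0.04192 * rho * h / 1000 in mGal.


BC = 0.04192 * rho * h / 1000
= 0.04192 * 2418 * 317 / 1000
= 32.1319 mGal

32.1319


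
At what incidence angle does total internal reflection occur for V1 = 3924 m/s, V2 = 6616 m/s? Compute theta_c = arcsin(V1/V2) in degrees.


V1/V2 = 3924/6616 = 0.593108
theta_c = arcsin(0.593108) = 36.3778 degrees

36.3778


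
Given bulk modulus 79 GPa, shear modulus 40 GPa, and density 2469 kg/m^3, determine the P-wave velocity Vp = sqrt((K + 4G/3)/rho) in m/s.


First compute the effective modulus:
K + 4G/3 = 79e9 + 4*40e9/3 = 132333333333.33 Pa
Then divide by density:
132333333333.33 / 2469 = 53597947.8871 Pa/(kg/m^3)
Take the square root:
Vp = sqrt(53597947.8871) = 7321.06 m/s

7321.06


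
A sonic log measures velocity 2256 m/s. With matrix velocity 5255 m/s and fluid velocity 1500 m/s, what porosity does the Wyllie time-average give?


1/V - 1/Vm = 1/2256 - 1/5255 = 0.00025297
1/Vf - 1/Vm = 1/1500 - 1/5255 = 0.00047637
phi = 0.00025297 / 0.00047637 = 0.531

0.531
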